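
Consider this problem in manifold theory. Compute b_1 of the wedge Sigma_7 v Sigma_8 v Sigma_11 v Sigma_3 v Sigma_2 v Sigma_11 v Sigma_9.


For a wedge X v Y: reduced H_k(X v Y) = H_k(X) + H_k(Y).
Each Sigma_g contributes b_1 = 2g.
b_1 = 14 + 16 + 22 + 6 + 4 + 22 + 18 = 102

102


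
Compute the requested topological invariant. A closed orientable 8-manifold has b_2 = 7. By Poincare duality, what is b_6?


Poincare duality for closed orientable n-manifolds: b_k = b_{n-k}.
Here n = 8, so b_6 = b_2 = 7

7


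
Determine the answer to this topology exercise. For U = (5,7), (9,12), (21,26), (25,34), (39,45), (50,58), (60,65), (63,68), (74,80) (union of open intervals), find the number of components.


Sort and merge overlapping open intervals.
Merged: (5,7), (9,12), (21,34), (39,45), (50,58), (60,68), (74,80).
Number of components = 7

7


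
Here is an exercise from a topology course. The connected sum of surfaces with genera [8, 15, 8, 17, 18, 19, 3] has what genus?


Genus is additive under connected sum of orientable surfaces.
g = 8 + 15 + 8 + 17 + 18 + 19 + 3 = 88

88


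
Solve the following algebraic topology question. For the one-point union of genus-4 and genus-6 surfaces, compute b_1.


For a wedge: H_1(A v B) = H_1(A) + H_1(B).
b_1(Sigma_4) = 8, b_1(Sigma_6) = 12.
b_1 = 8 + 12 = 20

20


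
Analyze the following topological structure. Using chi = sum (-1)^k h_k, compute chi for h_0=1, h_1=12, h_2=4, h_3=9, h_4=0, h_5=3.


Handles of index k contribute (-1)^k to chi (same as CW cells).
chi = (1) + (-12) + (4) + (-9) + (0) + (-3) = -19

-19


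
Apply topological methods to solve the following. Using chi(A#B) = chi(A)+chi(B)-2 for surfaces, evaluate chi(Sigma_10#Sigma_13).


chi(Sigma_10) = 2 - 2*10 = -18
chi(Sigma_13) = 2 - 2*13 = -24
For surfaces: chi(A#B) = chi(A) + chi(B) - 2.
chi = -18 + -24 - 2 = -44

-44


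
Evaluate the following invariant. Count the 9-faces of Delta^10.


Delta^10 has 10+1 vertices. A 9-face is a choice of 9+1 vertices.
f_9 = C(10+1, 9+1) = C(11,10) = 11

11


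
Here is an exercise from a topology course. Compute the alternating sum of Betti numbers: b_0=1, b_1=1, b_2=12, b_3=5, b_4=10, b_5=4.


chi = sum_k (-1)^k b_k.
= (1) + (-1) + (12) + (-5) + (10) + (-4)
= 13

13


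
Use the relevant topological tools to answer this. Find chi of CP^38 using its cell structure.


CP^38 has one cell in each even dimension 0, 2, ..., 2*38 (38+1 cells total).
All cells are even-dimensional, so chi = number of cells.
chi = 38 + 1 = 39

39


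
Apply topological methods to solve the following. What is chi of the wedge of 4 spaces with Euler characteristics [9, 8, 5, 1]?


chi(A v B) = chi(A) + chi(B) - 1 (one point identified).
For 4 spaces: chi = (sum chi_i) - (4 - 1).
sum = 23; chi = 23 - 3 = 20

20


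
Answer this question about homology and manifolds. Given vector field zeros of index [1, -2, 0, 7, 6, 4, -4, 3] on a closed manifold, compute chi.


Poincare-Hopf: chi(M) = sum of indices of zeros.
chi = (1) + (-2) + (0) + (7) + (6) + (4) + (-4) + (3) = 15

15


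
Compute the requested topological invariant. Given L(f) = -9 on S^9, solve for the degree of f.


L(f) = 1 + (-1)^9 deg(f) on S^9.
-9 = 1 + (-1)^9 * deg(f)
(-1)^9 * deg(f) = -10
deg(f) = 10

10


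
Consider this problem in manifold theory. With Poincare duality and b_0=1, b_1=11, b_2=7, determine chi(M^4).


By Poincare duality b_k = b_{4-k}, so full Betti numbers: b_0=1, b_1=11, b_2=7, b_3=11, b_4=1.
chi = sum (-1)^k b_k = -13

-13


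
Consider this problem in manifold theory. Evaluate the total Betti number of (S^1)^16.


b_k(T^16) = C(16,k), so the sum over k is sum_k C(16,k) = 2^16.
Total = 2^16 = 65536

65536


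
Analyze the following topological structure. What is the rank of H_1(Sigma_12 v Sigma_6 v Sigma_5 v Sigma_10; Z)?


For a wedge X v Y: reduced H_k(X v Y) = H_k(X) + H_k(Y).
Each Sigma_g contributes b_1 = 2g.
b_1 = 24 + 12 + 10 + 20 = 66

66


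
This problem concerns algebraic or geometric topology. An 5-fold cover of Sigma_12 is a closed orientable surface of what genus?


For an n-sheeted cover: chi(E) = n * chi(B).
chi(Sigma_12) = 2 - 2*12 = -22.
chi(E) = 5 * (-22) = -110.
genus(E) = (2 - chi(E))/2 = (2 - (-110))/2 = 112/2 = 56

56


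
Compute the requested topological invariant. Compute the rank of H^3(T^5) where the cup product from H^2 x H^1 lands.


Cup product: H^p x H^q -> H^{p+q}; here p+q = 2+1 = 3.
rank H^k(T^n) = C(n,k).
C(5,3) = 10

10


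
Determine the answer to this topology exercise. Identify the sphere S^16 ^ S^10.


S^m ^ S^n = S^{m+n}.
k = 16 + 10 = 26

26


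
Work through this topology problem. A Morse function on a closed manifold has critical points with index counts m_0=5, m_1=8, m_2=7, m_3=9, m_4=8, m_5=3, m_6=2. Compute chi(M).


Morse theory: chi(M) = sum_k (-1)^k m_k where m_k = #(index-k critical points).
= (5) + (-8) + (7) + (-9) + (8) + (-3) + (2) = 2

2


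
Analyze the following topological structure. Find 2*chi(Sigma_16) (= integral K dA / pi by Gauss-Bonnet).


Gauss-Bonnet: integral K dA = 2*pi*chi(M).
chi(Sigma_16) = 2 - 2*16 = -30.
(integral K dA)/pi = 2*chi = 2*(-30) = -60

-60


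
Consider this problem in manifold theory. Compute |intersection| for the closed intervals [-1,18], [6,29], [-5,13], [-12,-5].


Intersection = [max(a_i), min(b_i)] = [6, -5].
Since 6 > -5, the intersection is empty.
Length = 0

0


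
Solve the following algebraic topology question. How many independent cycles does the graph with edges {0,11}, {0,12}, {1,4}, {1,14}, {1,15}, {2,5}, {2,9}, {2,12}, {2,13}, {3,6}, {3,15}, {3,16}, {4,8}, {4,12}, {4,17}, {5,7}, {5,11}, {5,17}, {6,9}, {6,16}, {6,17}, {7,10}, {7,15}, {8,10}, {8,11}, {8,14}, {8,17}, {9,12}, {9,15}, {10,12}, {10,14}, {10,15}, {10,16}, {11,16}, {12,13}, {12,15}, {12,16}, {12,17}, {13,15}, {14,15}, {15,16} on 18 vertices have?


b_1 = E - V + (number of components).
E = 41, V = 18, components = 1.
b_1 = 41 - 18 + 1 = 24

24


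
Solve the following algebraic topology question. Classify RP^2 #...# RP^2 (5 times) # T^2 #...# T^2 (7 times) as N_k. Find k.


Since a >= 1, the sum is non-orientable; each T^2 can be replaced by RP^2 # RP^2 (since T^2#RP^2 = 3RP^2).
Total crosscaps k = 5 + 2*7 = 19.
Check via chi: chi = 5*1 + 7*0 - (5+7-1)*2 = -17 = 2 - k = -17. Consistent.

19


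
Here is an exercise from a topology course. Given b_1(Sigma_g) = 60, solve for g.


For a closed orientable surface: b_1 = 2g.
60 = 2g
g = 60 / 2 = 30

30


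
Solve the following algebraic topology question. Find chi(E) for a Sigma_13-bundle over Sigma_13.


For a fiber bundle F -> E -> B (with CW structure): chi(E) = chi(B) * chi(F).
chi(Sigma_13) = -24, chi(Sigma_13) = -24.
chi(E) = (-24) * (-24) = 576

576


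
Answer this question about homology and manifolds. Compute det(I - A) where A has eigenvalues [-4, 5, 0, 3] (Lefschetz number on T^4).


For a torus self-map: L(f) = det(I - A) where A acts on H_1.
L(f) = (1--4) * (1-5) * (1-0) * (1-3) = 5 * -4 * 1 * -2 = 40

40


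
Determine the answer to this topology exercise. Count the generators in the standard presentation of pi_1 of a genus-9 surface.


Standard presentation: pi_1(Sigma_g) = <a_1,b_1,...,a_g,b_g | [a_1,b_1]...[a_g,b_g] = 1>.
Number of generators = 2g = 2*9 = 18

18


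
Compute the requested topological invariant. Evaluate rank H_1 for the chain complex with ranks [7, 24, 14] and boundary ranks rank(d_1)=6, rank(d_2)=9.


rank H_k = rank(ker d_k) - rank(im d_{k+1}).
rank(ker d_1) = rank(C_1) - rank(d_1) = 24 - 6 = 18.
rank(im d_{1+1}) = 9.
rank H_1 = 18 - 9 = 9

9


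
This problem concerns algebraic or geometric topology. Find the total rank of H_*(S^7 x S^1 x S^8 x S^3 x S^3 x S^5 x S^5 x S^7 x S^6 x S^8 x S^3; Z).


Total Betti number is multiplicative under products.
Each S^d (d>=1) has total Betti number 2.
There are 11 sphere factors.
Total = 2^11 = 2048

2048


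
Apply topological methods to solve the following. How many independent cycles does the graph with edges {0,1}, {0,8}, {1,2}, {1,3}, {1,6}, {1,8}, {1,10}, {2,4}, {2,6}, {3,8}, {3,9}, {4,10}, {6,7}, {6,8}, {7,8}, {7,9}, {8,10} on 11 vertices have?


b_1 = E - V + (number of components).
E = 17, V = 11, components = 2.
b_1 = 17 - 11 + 2 = 8

8


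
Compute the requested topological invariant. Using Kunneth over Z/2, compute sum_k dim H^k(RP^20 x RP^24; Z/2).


dim H^*(RP^n; Z/2) = n+1 (one Z/2 in each degree 0..n).
Total Betti number is multiplicative.
Total = (20+1) * (24+1) = 21 * 25 = 525

525


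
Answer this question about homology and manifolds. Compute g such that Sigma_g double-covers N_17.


chi(N_17) = 2 - 17 = -15.
Double cover: chi(Sigma_g) = 2 * chi(N_17) = 2*(-15) = -30.
2 - 2g = -30, so g = (2 - (-30))/2 = 32/2 = 16

16


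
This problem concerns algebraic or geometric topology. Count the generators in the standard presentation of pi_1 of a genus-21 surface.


Standard presentation: pi_1(Sigma_g) = <a_1,b_1,...,a_g,b_g | [a_1,b_1]...[a_g,b_g] = 1>.
Number of generators = 2g = 2*21 = 42

42


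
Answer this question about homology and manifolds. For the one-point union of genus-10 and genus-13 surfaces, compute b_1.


For a wedge: H_1(A v B) = H_1(A) + H_1(B).
b_1(Sigma_10) = 20, b_1(Sigma_13) = 26.
b_1 = 20 + 26 = 46

46


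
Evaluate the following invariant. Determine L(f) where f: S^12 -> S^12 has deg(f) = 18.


On S^12: L(f) = tr(f_0*) + (-1)^12 tr(f_12*) = 1 + (-1)^12 * deg(f).
L(f) = 1 + (-1)^12 * 18 = 1 + 18 = 19

19


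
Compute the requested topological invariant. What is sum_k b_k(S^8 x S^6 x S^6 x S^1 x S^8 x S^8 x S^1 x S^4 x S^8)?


Total Betti number is multiplicative under products.
Each S^d (d>=1) has total Betti number 2.
There are 9 sphere factors.
Total = 2^9 = 512

512


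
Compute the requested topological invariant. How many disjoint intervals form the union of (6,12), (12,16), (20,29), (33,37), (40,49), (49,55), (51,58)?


Sort and merge overlapping open intervals.
Merged: (6,12), (12,16), (20,29), (33,37), (40,49), (49,58).
Number of components = 6

6


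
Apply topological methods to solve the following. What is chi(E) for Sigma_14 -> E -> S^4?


chi(S^4) = 2 (n even), chi(Sigma_14) = 2 - 2*14 = -26.
chi(E) = 2 * (-26) = -52

-52


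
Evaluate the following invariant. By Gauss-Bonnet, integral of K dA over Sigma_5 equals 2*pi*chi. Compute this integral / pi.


Gauss-Bonnet: integral K dA = 2*pi*chi(M).
chi(Sigma_5) = 2 - 2*5 = -8.
(integral K dA)/pi = 2*chi = 2*(-8) = -16

-16


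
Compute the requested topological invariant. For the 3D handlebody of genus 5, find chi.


A genus-g handlebody deformation retracts to a wedge of g circles.
chi(vee_g S^1) = 1 - g.
chi(H_5) = 1 - 5 = -4

-4


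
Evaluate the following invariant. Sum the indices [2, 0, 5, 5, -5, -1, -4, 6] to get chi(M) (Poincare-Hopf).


Poincare-Hopf: chi(M) = sum of indices of zeros.
chi = (2) + (0) + (5) + (5) + (-5) + (-1) + (-4) + (6) = 8

8


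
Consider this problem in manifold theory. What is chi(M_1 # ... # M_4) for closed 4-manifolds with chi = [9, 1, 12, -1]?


For n-manifolds: chi(A#B) = chi(A) + chi(B) - chi(S^4).
chi(S^4) = 1 + (-1)^4 = 2.
chi(#) = (sum chi_i) - (4-1)*chi(S^4) = 21 - 3*2 = 15

15


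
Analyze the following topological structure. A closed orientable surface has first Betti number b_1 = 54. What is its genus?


For a closed orientable surface: b_1 = 2g.
54 = 2g
g = 54 / 2 = 27

27


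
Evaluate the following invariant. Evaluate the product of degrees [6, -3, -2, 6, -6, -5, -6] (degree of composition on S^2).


Degree is multiplicative: deg(composition) = product of degrees.
= (6) * (-3) * (-2) * (6) * (-6) * (-5) * (-6) = -38880

-38880


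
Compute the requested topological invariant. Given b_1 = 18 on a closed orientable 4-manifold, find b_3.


Poincare duality for closed orientable n-manifolds: b_k = b_{n-k}.
Here n = 4, so b_3 = b_1 = 18

18


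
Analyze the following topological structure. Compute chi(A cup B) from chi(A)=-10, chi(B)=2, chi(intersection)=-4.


chi(A cup B) = chi(A) + chi(B) - chi(A cap B)
= -10 + (2) - (-4)
= -4

-4


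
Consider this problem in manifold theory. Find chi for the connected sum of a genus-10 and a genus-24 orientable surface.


chi(Sigma_10) = 2 - 2*10 = -18
chi(Sigma_24) = 2 - 2*24 = -46
For surfaces: chi(A#B) = chi(A) + chi(B) - 2.
chi = -18 + -46 - 2 = -66

-66


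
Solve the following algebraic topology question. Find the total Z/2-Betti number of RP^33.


H^k(RP^33; Z/2) = Z/2 for each 0 <= k <= 33.
Total dimension = 33 + 1 = 34

34


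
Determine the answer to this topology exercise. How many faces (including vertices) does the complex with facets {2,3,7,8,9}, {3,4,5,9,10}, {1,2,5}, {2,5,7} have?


Each maximal simplex on m vertices has 2^m - 1 nonempty faces.
Take the union (dedupe shared faces).
Total distinct faces = 66

66


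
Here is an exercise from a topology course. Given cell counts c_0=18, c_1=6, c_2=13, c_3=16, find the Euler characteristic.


chi = sum_k (-1)^k c_k.
= (-1)^0*18 + (-1)^1*6 + (-1)^2*13 + (-1)^3*16
= (18) + (-6) + (13) + (-16)
= 9

9


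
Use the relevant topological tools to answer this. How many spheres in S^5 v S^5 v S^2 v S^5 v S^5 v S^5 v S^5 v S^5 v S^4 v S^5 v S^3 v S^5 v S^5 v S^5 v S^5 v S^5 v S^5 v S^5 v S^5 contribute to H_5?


For a wedge of spheres, H_k (k>0) is free on one generator per sphere of dimension k.
Spheres of dimension 5: count = 16.
b_5 = 16

16


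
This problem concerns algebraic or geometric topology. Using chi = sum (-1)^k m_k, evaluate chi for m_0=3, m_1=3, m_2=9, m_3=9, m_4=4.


Morse theory: chi(M) = sum_k (-1)^k m_k where m_k = #(index-k critical points).
= (3) + (-3) + (9) + (-9) + (4) = 4

4


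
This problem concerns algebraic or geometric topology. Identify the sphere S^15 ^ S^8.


S^m ^ S^n = S^{m+n}.
k = 15 + 8 = 23

23


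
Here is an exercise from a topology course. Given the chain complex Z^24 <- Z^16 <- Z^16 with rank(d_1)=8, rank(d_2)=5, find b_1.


rank H_k = rank(ker d_k) - rank(im d_{k+1}).
rank(ker d_1) = rank(C_1) - rank(d_1) = 16 - 8 = 8.
rank(im d_{1+1}) = 5.
rank H_1 = 8 - 5 = 3

3


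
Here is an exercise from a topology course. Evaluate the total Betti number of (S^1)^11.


b_k(T^11) = C(11,k), so the sum over k is sum_k C(11,k) = 2^11.
Total = 2^11 = 2048

2048


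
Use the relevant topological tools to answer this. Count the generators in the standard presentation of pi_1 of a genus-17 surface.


Standard presentation: pi_1(Sigma_g) = <a_1,b_1,...,a_g,b_g | [a_1,b_1]...[a_g,b_g] = 1>.
Number of generators = 2g = 2*17 = 34

34


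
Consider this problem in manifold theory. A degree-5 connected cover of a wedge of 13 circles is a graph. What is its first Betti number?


Nielsen-Schreier: an index-n subgroup of F_r is free of rank 1 + n(r-1).
Equivalently: chi(cover) = n*chi(base); chi(vee_r S^1) = 1 - 13 = -12.
chi(E) = 5*(-12) = -60; rank = 1 - chi(E) = 1 - (-60) = 61.
rank = 1 + 5*(13-1) = 1 + 60 = 61

61


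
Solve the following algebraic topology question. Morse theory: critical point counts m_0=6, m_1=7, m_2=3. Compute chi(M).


Morse theory: chi(M) = sum_k (-1)^k m_k where m_k = #(index-k critical points).
= (6) + (-7) + (3) = 2

2


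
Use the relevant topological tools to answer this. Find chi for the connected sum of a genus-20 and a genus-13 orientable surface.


chi(Sigma_20) = 2 - 2*20 = -38
chi(Sigma_13) = 2 - 2*13 = -24
For surfaces: chi(A#B) = chi(A) + chi(B) - 2.
chi = -38 + -24 - 2 = -64

-64


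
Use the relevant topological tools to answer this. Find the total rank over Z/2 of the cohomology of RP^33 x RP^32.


dim H^*(RP^n; Z/2) = n+1 (one Z/2 in each degree 0..n).
Total Betti number is multiplicative.
Total = (33+1) * (32+1) = 34 * 33 = 1122

1122


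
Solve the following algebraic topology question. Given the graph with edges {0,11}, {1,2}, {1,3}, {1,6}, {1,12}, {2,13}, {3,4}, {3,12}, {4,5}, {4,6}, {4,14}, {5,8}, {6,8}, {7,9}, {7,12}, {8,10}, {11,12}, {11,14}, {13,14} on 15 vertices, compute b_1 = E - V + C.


b_1 = E - V + (number of components).
E = 19, V = 15, components = 1.
b_1 = 19 - 15 + 1 = 5

5


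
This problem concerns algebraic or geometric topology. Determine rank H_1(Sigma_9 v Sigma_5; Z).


For a wedge: H_1(A v B) = H_1(A) + H_1(B).
b_1(Sigma_9) = 18, b_1(Sigma_5) = 10.
b_1 = 18 + 10 = 28

28


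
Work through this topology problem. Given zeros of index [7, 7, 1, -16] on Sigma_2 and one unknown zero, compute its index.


Poincare-Hopf: sum of indices = chi(M).
chi(Sigma_2) = 2 - 2*2 = -2.
Sum of known indices = -1.
x = chi - (sum known) = -2 - (-1) = -1

-1


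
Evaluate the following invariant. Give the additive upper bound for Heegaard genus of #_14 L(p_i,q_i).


Heegaard genus satisfies g(A#B) <= g(A) + g(B).
Each lens space has g = 1.
Upper bound: 14 * 1 = 14

14


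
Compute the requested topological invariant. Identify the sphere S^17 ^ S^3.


S^m ^ S^n = S^{m+n}.
k = 17 + 3 = 20

20


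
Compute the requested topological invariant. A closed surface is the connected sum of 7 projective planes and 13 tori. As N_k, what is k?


Since a >= 1, the sum is non-orientable; each T^2 can be replaced by RP^2 # RP^2 (since T^2#RP^2 = 3RP^2).
Total crosscaps k = 7 + 2*13 = 33.
Check via chi: chi = 7*1 + 13*0 - (7+13-1)*2 = -31 = 2 - k = -31. Consistent.

33


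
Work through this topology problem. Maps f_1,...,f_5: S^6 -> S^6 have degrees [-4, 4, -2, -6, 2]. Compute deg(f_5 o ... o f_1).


Degree is multiplicative: deg(composition) = product of degrees.
= (-4) * (4) * (-2) * (-6) * (2) = -384

-384


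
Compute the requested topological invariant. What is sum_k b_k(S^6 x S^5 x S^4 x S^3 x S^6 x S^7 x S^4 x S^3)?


Total Betti number is multiplicative under products.
Each S^d (d>=1) has total Betti number 2.
There are 8 sphere factors.
Total = 2^8 = 256

256


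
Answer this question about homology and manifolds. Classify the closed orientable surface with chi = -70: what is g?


chi = 2 - 2g for closed orientable surfaces.
-70 = 2 - 2g
2g = 2 - (-70) = 72
g = 36

36


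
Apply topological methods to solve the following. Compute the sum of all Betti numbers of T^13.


b_k(T^13) = C(13,k), so the sum over k is sum_k C(13,k) = 2^13.
Total = 2^13 = 8192

8192


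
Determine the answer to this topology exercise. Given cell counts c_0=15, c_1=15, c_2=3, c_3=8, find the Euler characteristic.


chi = sum_k (-1)^k c_k.
= (-1)^0*15 + (-1)^1*15 + (-1)^2*3 + (-1)^3*8
= (15) + (-15) + (3) + (-8)
= -5

-5


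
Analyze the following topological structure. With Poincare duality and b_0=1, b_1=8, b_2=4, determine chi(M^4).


By Poincare duality b_k = b_{4-k}, so full Betti numbers: b_0=1, b_1=8, b_2=4, b_3=8, b_4=1.
chi = sum (-1)^k b_k = -10

-10


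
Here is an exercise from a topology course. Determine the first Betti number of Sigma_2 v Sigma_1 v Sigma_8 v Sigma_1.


For a wedge X v Y: reduced H_k(X v Y) = H_k(X) + H_k(Y).
Each Sigma_g contributes b_1 = 2g.
b_1 = 4 + 2 + 16 + 2 = 24

24


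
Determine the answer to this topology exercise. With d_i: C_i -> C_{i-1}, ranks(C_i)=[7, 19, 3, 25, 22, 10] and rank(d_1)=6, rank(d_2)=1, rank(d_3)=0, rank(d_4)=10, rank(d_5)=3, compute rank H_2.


rank H_k = rank(ker d_k) - rank(im d_{k+1}).
rank(ker d_2) = rank(C_2) - rank(d_2) = 3 - 1 = 2.
rank(im d_{2+1}) = 0.
rank H_2 = 2 - 0 = 2

2


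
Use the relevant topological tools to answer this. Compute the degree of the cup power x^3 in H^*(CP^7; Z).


|x| = 2 in H^*(CP^n).
|x^3| = 3 * |x| = 3 * 2 = 6

6


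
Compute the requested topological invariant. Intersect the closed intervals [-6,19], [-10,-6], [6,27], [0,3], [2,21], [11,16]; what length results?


Intersection = [max(a_i), min(b_i)] = [11, -6].
Since 11 > -6, the intersection is empty.
Length = 0

0


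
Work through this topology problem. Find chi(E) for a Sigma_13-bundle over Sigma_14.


For a fiber bundle F -> E -> B (with CW structure): chi(E) = chi(B) * chi(F).
chi(Sigma_14) = -26, chi(Sigma_13) = -24.
chi(E) = (-26) * (-24) = 624

624


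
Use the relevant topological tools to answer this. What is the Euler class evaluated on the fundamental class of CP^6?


For any closed oriented manifold, <e(TM),[M]> = chi(M).
chi(CP^6) = 6+1 = 7

7


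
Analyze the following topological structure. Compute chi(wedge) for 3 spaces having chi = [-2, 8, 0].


chi(A v B) = chi(A) + chi(B) - 1 (one point identified).
For 3 spaces: chi = (sum chi_i) - (3 - 1).
sum = 6; chi = 6 - 2 = 4

4


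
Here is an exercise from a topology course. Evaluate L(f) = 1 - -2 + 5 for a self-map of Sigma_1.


L(f) = tr(f_0*) - tr(f_1*) + tr(f_2*).
= 1 - (-2) + (5)
= 8

8


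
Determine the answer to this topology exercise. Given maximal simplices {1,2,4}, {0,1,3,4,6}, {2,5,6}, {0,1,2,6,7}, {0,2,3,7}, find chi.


Enumerate all faces; f-vector: f_0=8, f_1=22, f_2=24, f_3=11, f_4=2.
chi = sum (-1)^k f_k = 1

1


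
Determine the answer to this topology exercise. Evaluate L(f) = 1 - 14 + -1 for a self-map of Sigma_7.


L(f) = tr(f_0*) - tr(f_1*) + tr(f_2*).
= 1 - (14) + (-1)
= -14

-14


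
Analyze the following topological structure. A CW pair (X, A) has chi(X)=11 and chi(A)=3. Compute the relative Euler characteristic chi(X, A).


Relative Euler characteristic: chi(X, A) = chi(X) - chi(A).
= 11 - (3) = 8

8


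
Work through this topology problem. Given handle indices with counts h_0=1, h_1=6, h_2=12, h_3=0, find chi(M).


Handles of index k contribute (-1)^k to chi (same as CW cells).
chi = (1) + (-6) + (12) + (0) = 7

7


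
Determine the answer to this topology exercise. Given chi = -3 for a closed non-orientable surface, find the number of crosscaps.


chi = 2 - k for closed non-orientable surfaces with k crosscaps.
-3 = 2 - k
k = 2 - (-3) = 5

5


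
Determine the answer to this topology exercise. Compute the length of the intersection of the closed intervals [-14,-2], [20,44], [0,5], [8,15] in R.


Intersection = [max(a_i), min(b_i)] = [20, -2].
Since 20 > -2, the intersection is empty.
Length = 0

0


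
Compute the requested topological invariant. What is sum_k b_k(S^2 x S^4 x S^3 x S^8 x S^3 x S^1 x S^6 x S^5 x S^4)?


Total Betti number is multiplicative under products.
Each S^d (d>=1) has total Betti number 2.
There are 9 sphere factors.
Total = 2^9 = 512

512


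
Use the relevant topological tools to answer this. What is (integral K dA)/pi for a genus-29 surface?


Gauss-Bonnet: integral K dA = 2*pi*chi(M).
chi(Sigma_29) = 2 - 2*29 = -56.
(integral K dA)/pi = 2*chi = 2*(-56) = -112

-112


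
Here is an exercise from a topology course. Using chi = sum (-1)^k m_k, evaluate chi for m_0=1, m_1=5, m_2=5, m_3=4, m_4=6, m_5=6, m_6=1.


Morse theory: chi(M) = sum_k (-1)^k m_k where m_k = #(index-k critical points).
= (1) + (-5) + (5) + (-4) + (6) + (-6) + (1) = -2

-2


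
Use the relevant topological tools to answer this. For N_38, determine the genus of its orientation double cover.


chi(N_38) = 2 - 38 = -36.
Double cover: chi(Sigma_g) = 2 * chi(N_38) = 2*(-36) = -72.
2 - 2g = -72, so g = (2 - (-72))/2 = 74/2 = 37

37


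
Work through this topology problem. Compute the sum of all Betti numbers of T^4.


b_k(T^4) = C(4,k), so the sum over k is sum_k C(4,k) = 2^4.
Total = 2^4 = 16

16


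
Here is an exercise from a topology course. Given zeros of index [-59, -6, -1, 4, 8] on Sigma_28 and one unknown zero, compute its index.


Poincare-Hopf: sum of indices = chi(M).
chi(Sigma_28) = 2 - 2*28 = -54.
Sum of known indices = -54.
x = chi - (sum known) = -54 - (-54) = 0

0


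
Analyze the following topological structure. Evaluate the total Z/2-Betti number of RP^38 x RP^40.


dim H^*(RP^n; Z/2) = n+1 (one Z/2 in each degree 0..n).
Total Betti number is multiplicative.
Total = (38+1) * (40+1) = 39 * 41 = 1599

1599


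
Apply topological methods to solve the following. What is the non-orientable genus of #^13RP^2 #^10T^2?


Since a >= 1, the sum is non-orientable; each T^2 can be replaced by RP^2 # RP^2 (since T^2#RP^2 = 3RP^2).
Total crosscaps k = 13 + 2*10 = 33.
Check via chi: chi = 13*1 + 10*0 - (13+10-1)*2 = -31 = 2 - k = -31. Consistent.

33


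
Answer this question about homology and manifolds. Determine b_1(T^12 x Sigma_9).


pi_1(A x B) = pi_1(A) x pi_1(B); rank of abelianization = b_1.
b_1(T^12) = 12, b_1(Sigma_9) = 2*9 = 18.
b_1(product) = 12 + 18 = 30

30


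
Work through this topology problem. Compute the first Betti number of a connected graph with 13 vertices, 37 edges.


For a connected graph: rank(pi_1) = b_1 = E - V + 1 = 1 - chi.
chi = V - E = 13 - 37 = -24.
rank = 1 - (-24) = 37 - 13 + 1 = 25

25


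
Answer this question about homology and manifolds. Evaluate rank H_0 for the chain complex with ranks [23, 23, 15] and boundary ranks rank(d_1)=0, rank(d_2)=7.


rank H_k = rank(ker d_k) - rank(im d_{k+1}).
rank(ker d_0) = rank(C_0) - rank(d_0) = 23 - 0 = 23.
rank(im d_{0+1}) = 0.
rank H_0 = 23 - 0 = 23

23


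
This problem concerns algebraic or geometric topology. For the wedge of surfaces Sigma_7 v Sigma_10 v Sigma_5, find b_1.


For a wedge X v Y: reduced H_k(X v Y) = H_k(X) + H_k(Y).
Each Sigma_g contributes b_1 = 2g.
b_1 = 14 + 20 + 10 = 44

44


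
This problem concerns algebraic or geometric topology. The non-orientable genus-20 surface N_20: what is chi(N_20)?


For a non-orientable closed surface with k crosscaps: chi = 2 - k.
Here k = 20.
chi = 2 - 20 = -18

-18


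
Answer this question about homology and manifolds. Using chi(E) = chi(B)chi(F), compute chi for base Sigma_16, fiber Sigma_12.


For a fiber bundle F -> E -> B (with CW structure): chi(E) = chi(B) * chi(F).
chi(Sigma_16) = -30, chi(Sigma_12) = -22.
chi(E) = (-30) * (-22) = 660

660


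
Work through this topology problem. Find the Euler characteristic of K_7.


K_7: V = 7, E = C(7,2) = 21.
chi = V - E = 7 - 21 = -14

-14


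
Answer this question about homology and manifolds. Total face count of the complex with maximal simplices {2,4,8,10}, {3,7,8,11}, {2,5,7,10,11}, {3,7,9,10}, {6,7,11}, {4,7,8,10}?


Each maximal simplex on m vertices has 2^m - 1 nonempty faces.
Take the union (dedupe shared faces).
Total distinct faces = 73

73


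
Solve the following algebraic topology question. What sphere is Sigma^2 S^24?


Each suspension raises dimension by 1: Sigma S^n = S^{n+1}.
Sigma^2 S^24 = S^{24+2} = S^26

26


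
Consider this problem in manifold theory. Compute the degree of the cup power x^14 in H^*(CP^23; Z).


|x| = 2 in H^*(CP^n).
|x^14| = 14 * |x| = 14 * 2 = 28

28


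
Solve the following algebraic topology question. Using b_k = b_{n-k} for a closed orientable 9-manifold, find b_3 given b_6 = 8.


Poincare duality for closed orientable n-manifolds: b_k = b_{n-k}.
Here n = 9, so b_3 = b_6 = 8

8


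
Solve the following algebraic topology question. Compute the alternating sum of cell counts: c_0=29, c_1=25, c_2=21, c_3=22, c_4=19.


chi = sum_k (-1)^k c_k.
= (-1)^0*29 + (-1)^1*25 + (-1)^2*21 + (-1)^3*22 + (-1)^4*19
= (29) + (-25) + (21) + (-22) + (19)
= 22

22


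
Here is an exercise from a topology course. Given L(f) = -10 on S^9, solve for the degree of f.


L(f) = 1 + (-1)^9 deg(f) on S^9.
-10 = 1 + (-1)^9 * deg(f)
(-1)^9 * deg(f) = -11
deg(f) = 11

11


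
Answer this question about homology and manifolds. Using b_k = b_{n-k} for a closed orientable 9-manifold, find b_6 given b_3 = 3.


Poincare duality for closed orientable n-manifolds: b_k = b_{n-k}.
Here n = 9, so b_6 = b_3 = 3

3


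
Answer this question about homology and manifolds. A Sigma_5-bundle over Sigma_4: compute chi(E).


For a fiber bundle F -> E -> B (with CW structure): chi(E) = chi(B) * chi(F).
chi(Sigma_4) = -6, chi(Sigma_5) = -8.
chi(E) = (-6) * (-8) = 48

48


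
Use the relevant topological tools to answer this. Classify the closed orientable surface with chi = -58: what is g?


chi = 2 - 2g for closed orientable surfaces.
-58 = 2 - 2g
2g = 2 - (-58) = 60
g = 30

30


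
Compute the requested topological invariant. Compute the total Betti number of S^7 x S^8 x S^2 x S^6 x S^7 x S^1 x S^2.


Total Betti number is multiplicative under products.
Each S^d (d>=1) has total Betti number 2.
There are 7 sphere factors.
Total = 2^7 = 128

128


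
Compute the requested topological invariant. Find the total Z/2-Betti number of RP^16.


H^k(RP^16; Z/2) = Z/2 for each 0 <= k <= 16.
Total dimension = 16 + 1 = 17

17


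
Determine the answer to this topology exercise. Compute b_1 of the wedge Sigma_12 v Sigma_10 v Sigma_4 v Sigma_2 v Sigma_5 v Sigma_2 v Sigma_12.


For a wedge X v Y: reduced H_k(X v Y) = H_k(X) + H_k(Y).
Each Sigma_g contributes b_1 = 2g.
b_1 = 24 + 20 + 8 + 4 + 10 + 4 + 24 = 94

94


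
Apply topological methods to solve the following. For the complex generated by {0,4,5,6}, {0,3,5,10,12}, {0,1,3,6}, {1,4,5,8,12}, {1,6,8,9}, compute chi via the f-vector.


Enumerate all faces; f-vector: f_0=10, f_1=31, f_2=32, f_3=13, f_4=2.
chi = sum (-1)^k f_k = 0

0


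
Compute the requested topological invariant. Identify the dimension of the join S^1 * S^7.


Join of spheres: S^m * S^n = S^{m+n+1}.
dim = 1 + 7 + 1 = 9

9


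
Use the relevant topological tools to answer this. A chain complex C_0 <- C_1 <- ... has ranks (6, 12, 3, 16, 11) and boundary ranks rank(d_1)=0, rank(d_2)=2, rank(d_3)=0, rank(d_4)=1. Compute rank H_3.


rank H_k = rank(ker d_k) - rank(im d_{k+1}).
rank(ker d_3) = rank(C_3) - rank(d_3) = 16 - 0 = 16.
rank(im d_{3+1}) = 1.
rank H_3 = 16 - 1 = 15

15


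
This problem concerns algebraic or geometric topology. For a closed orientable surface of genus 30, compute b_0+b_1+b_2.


For Sigma_30: b_0 = 1, b_1 = 2g = 60, b_2 = 1.
Total = 1 + 60 + 1 = 62

62


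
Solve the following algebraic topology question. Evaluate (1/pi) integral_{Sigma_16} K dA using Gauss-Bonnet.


Gauss-Bonnet: integral K dA = 2*pi*chi(M).
chi(Sigma_16) = 2 - 2*16 = -30.
(integral K dA)/pi = 2*chi = 2*(-30) = -60

-60


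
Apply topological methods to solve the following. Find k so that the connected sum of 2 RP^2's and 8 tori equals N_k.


Since a >= 1, the sum is non-orientable; each T^2 can be replaced by RP^2 # RP^2 (since T^2#RP^2 = 3RP^2).
Total crosscaps k = 2 + 2*8 = 18.
Check via chi: chi = 2*1 + 8*0 - (2+8-1)*2 = -16 = 2 - k = -16. Consistent.

18


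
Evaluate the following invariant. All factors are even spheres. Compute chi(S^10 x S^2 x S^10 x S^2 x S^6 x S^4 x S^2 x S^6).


chi is multiplicative: chi(X x Y) = chi(X) chi(Y).
Each even-dim sphere has chi = 2. There are 8 factors.
chi = 2^8 = 256

256


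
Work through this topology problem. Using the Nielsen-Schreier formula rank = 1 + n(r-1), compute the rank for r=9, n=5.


Nielsen-Schreier: an index-n subgroup of F_r is free of rank 1 + n(r-1).
Equivalently: chi(cover) = n*chi(base); chi(vee_r S^1) = 1 - 9 = -8.
chi(E) = 5*(-8) = -40; rank = 1 - chi(E) = 1 - (-40) = 41.
rank = 1 + 5*(9-1) = 1 + 40 = 41

41


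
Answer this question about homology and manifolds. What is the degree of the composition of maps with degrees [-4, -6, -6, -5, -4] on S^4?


Degree is multiplicative: deg(composition) = product of degrees.
= (-4) * (-6) * (-6) * (-5) * (-4) = -2880

-2880


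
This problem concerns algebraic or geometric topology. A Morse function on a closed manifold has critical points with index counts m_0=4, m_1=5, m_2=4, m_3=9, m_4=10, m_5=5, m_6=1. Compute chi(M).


Morse theory: chi(M) = sum_k (-1)^k m_k where m_k = #(index-k critical points).
= (4) + (-5) + (4) + (-9) + (10) + (-5) + (1) = 0

0


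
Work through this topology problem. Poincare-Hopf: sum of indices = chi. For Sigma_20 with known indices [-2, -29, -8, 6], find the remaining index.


Poincare-Hopf: sum of indices = chi(M).
chi(Sigma_20) = 2 - 2*20 = -38.
Sum of known indices = -33.
x = chi - (sum known) = -38 - (-33) = -5

-5


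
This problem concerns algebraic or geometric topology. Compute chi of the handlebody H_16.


A genus-g handlebody deformation retracts to a wedge of g circles.
chi(vee_g S^1) = 1 - g.
chi(H_16) = 1 - 16 = -15

-15


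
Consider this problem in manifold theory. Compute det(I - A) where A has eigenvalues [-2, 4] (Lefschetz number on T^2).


For a torus self-map: L(f) = det(I - A) where A acts on H_1.
L(f) = (1--2) * (1-4) = 3 * -3 = -9

-9


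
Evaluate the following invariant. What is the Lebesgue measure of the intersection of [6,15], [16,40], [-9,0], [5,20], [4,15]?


Intersection = [max(a_i), min(b_i)] = [16, 0].
Since 16 > 0, the intersection is empty.
Length = 0

0


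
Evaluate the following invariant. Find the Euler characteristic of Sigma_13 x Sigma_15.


chi(Sigma_13) = 2 - 2*13 = -24
chi(Sigma_15) = 2 - 2*15 = -28
chi(product) = (-24) * (-28) = 672

672


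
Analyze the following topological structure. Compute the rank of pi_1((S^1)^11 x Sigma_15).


pi_1(A x B) = pi_1(A) x pi_1(B); rank of abelianization = b_1.
b_1(T^11) = 11, b_1(Sigma_15) = 2*15 = 30.
b_1(product) = 11 + 30 = 41

41


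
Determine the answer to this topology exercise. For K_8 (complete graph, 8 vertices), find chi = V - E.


K_8: V = 8, E = C(8,2) = 28.
chi = V - E = 8 - 28 = -20

-20


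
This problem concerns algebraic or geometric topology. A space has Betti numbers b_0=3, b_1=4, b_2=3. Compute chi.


chi = sum_k (-1)^k b_k.
= (3) + (-4) + (3)
= 2

2


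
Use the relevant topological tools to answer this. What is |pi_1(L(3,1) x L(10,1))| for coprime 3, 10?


pi_1(X x Y) = pi_1(X) x pi_1(Y).
pi_1(L(3,1)) = Z/3, pi_1(L(10,1)) = Z/10.
|Z/3 x Z/10| = 3 * 10 = 30

30


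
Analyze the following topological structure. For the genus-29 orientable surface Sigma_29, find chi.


For a closed orientable surface of genus g: chi = 2 - 2g.
Here g = 29.
chi = 2 - 2*29 = 2 - 58 = -56

-56


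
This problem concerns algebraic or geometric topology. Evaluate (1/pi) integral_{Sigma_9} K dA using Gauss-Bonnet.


Gauss-Bonnet: integral K dA = 2*pi*chi(M).
chi(Sigma_9) = 2 - 2*9 = -16.
(integral K dA)/pi = 2*chi = 2*(-16) = -32

-32


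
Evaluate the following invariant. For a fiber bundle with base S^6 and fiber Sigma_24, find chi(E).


chi(S^6) = 2 (n even), chi(Sigma_24) = 2 - 2*24 = -46.
chi(E) = 2 * (-46) = -92

-92


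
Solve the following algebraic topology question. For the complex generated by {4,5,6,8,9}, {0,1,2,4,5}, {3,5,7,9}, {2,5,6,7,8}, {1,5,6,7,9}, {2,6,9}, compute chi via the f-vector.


Enumerate all faces; f-vector: f_0=10, f_1=33, f_2=41, f_3=21, f_4=4.
chi = sum (-1)^k f_k = 1

1


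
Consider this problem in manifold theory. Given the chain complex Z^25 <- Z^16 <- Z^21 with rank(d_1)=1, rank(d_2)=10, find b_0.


rank H_k = rank(ker d_k) - rank(im d_{k+1}).
rank(ker d_0) = rank(C_0) - rank(d_0) = 25 - 0 = 25.
rank(im d_{0+1}) = 1.
rank H_0 = 25 - 1 = 24

24


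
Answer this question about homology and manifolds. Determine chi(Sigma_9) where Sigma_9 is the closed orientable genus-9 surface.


For a closed orientable surface of genus g: chi = 2 - 2g.
Here g = 9.
chi = 2 - 2*9 = 2 - 18 = -16

-16


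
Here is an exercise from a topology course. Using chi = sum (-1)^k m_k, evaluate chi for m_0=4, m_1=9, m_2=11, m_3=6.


Morse theory: chi(M) = sum_k (-1)^k m_k where m_k = #(index-k critical points).
= (4) + (-9) + (11) + (-6) = 0

0


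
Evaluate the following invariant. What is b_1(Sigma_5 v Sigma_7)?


For a wedge: H_1(A v B) = H_1(A) + H_1(B).
b_1(Sigma_5) = 10, b_1(Sigma_7) = 14.
b_1 = 10 + 14 = 24

24


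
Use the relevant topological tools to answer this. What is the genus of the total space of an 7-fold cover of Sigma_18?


For an n-sheeted cover: chi(E) = n * chi(B).
chi(Sigma_18) = 2 - 2*18 = -34.
chi(E) = 7 * (-34) = -238.
genus(E) = (2 - chi(E))/2 = (2 - (-238))/2 = 240/2 = 120

120


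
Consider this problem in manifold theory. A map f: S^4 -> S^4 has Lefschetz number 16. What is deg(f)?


L(f) = 1 + (-1)^4 deg(f) on S^4.
16 = 1 + (-1)^4 * deg(f)
(-1)^4 * deg(f) = 15
deg(f) = 15

15


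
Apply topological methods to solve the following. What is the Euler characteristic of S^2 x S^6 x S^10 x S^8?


chi is multiplicative: chi(X x Y) = chi(X) chi(Y).
Each even-dim sphere has chi = 2. There are 4 factors.
chi = 2^4 = 16

16


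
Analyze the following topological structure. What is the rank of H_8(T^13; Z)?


By the Kunneth formula, b_k(T^n) = C(n,k).
b_8(T^13) = C(13,8).
C(13,8) = 13!/(8!*5!) = 1287

1287


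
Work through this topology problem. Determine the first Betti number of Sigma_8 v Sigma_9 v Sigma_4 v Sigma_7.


For a wedge X v Y: reduced H_k(X v Y) = H_k(X) + H_k(Y).
Each Sigma_g contributes b_1 = 2g.
b_1 = 16 + 18 + 8 + 14 = 56

56


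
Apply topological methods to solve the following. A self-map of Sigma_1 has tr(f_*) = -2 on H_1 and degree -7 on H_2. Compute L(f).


L(f) = tr(f_0*) - tr(f_1*) + tr(f_2*).
= 1 - (-2) + (-7)
= -4

-4


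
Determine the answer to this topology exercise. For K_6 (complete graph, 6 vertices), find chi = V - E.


K_6: V = 6, E = C(6,2) = 15.
chi = V - E = 6 - 15 = -9

-9


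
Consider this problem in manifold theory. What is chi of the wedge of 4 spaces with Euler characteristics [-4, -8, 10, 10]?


chi(A v B) = chi(A) + chi(B) - 1 (one point identified).
For 4 spaces: chi = (sum chi_i) - (4 - 1).
sum = 8; chi = 8 - 3 = 5

5


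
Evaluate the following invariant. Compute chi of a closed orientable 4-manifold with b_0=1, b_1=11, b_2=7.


By Poincare duality b_k = b_{4-k}, so full Betti numbers: b_0=1, b_1=11, b_2=7, b_3=11, b_4=1.
chi = sum (-1)^k b_k = -13

-13


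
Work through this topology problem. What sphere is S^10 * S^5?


Join of spheres: S^m * S^n = S^{m+n+1}.
dim = 10 + 5 + 1 = 16

16


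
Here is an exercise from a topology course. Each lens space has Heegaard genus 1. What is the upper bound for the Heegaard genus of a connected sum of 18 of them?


Heegaard genus satisfies g(A#B) <= g(A) + g(B).
Each lens space has g = 1.
Upper bound: 18 * 1 = 18

18


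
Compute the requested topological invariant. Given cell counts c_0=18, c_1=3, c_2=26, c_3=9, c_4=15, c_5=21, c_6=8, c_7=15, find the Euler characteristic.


chi = sum_k (-1)^k c_k.
= (-1)^0*18 + (-1)^1*3 + (-1)^2*26 + (-1)^3*9 + (-1)^4*15 + (-1)^5*21 + (-1)^6*8 + (-1)^7*15
= (18) + (-3) + (26) + (-9) + (15) + (-21) + (8) + (-15)
= 19

19


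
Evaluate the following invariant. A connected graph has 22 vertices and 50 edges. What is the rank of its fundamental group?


For a connected graph: rank(pi_1) = b_1 = E - V + 1 = 1 - chi.
chi = V - E = 22 - 50 = -28.
rank = 1 - (-28) = 50 - 22 + 1 = 29

29


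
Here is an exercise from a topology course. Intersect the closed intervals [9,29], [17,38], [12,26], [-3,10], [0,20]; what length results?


Intersection = [max(a_i), min(b_i)] = [17, 10].
Since 17 > 10, the intersection is empty.
Length = 0

0


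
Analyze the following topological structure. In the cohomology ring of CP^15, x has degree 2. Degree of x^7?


|x| = 2 in H^*(CP^n).
|x^7| = 7 * |x| = 7 * 2 = 14

14


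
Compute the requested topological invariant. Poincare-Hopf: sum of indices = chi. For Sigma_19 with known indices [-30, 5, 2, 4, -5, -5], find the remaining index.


Poincare-Hopf: sum of indices = chi(M).
chi(Sigma_19) = 2 - 2*19 = -36.
Sum of known indices = -29.
x = chi - (sum known) = -36 - (-29) = -7

-7


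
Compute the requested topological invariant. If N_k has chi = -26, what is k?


chi = 2 - k for closed non-orientable surfaces with k crosscaps.
-26 = 2 - k
k = 2 - (-26) = 28

28
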